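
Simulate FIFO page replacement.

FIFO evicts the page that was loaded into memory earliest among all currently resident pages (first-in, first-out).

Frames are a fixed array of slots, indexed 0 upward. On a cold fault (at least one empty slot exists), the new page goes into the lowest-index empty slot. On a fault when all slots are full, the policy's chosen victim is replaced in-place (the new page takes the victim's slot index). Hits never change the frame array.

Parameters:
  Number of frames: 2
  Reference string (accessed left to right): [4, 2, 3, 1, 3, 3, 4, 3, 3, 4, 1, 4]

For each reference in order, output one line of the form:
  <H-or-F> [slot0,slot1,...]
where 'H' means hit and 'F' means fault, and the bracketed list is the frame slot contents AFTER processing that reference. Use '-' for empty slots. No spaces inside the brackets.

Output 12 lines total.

F [4,-]
F [4,2]
F [3,2]
F [3,1]
H [3,1]
H [3,1]
F [4,1]
F [4,3]
H [4,3]
H [4,3]
F [1,3]
F [1,4]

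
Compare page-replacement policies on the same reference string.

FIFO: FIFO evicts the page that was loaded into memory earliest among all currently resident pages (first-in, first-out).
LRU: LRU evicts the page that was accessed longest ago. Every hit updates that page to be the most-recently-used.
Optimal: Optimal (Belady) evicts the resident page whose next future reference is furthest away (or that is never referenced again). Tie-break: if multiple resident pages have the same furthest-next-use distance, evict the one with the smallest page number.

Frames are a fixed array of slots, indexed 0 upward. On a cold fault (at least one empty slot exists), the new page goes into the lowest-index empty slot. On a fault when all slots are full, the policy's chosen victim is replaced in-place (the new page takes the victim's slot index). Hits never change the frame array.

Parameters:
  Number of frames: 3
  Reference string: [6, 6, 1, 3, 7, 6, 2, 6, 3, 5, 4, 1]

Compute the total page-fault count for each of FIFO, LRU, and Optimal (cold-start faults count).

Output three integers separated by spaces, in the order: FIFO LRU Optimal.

Answer: 10 10 8

Derivation:
--- FIFO ---
  step 0: ref 6 -> FAULT, frames=[6,-,-] (faults so far: 1)
  step 1: ref 6 -> HIT, frames=[6,-,-] (faults so far: 1)
  step 2: ref 1 -> FAULT, frames=[6,1,-] (faults so far: 2)
  step 3: ref 3 -> FAULT, frames=[6,1,3] (faults so far: 3)
  step 4: ref 7 -> FAULT, evict 6, frames=[7,1,3] (faults so far: 4)
  step 5: ref 6 -> FAULT, evict 1, frames=[7,6,3] (faults so far: 5)
  step 6: ref 2 -> FAULT, evict 3, frames=[7,6,2] (faults so far: 6)
  step 7: ref 6 -> HIT, frames=[7,6,2] (faults so far: 6)
  step 8: ref 3 -> FAULT, evict 7, frames=[3,6,2] (faults so far: 7)
  step 9: ref 5 -> FAULT, evict 6, frames=[3,5,2] (faults so far: 8)
  step 10: ref 4 -> FAULT, evict 2, frames=[3,5,4] (faults so far: 9)
  step 11: ref 1 -> FAULT, evict 3, frames=[1,5,4] (faults so far: 10)
  FIFO total faults: 10
--- LRU ---
  step 0: ref 6 -> FAULT, frames=[6,-,-] (faults so far: 1)
  step 1: ref 6 -> HIT, frames=[6,-,-] (faults so far: 1)
  step 2: ref 1 -> FAULT, frames=[6,1,-] (faults so far: 2)
  step 3: ref 3 -> FAULT, frames=[6,1,3] (faults so far: 3)
  step 4: ref 7 -> FAULT, evict 6, frames=[7,1,3] (faults so far: 4)
  step 5: ref 6 -> FAULT, evict 1, frames=[7,6,3] (faults so far: 5)
  step 6: ref 2 -> FAULT, evict 3, frames=[7,6,2] (faults so far: 6)
  step 7: ref 6 -> HIT, frames=[7,6,2] (faults so far: 6)
  step 8: ref 3 -> FAULT, evict 7, frames=[3,6,2] (faults so far: 7)
  step 9: ref 5 -> FAULT, evict 2, frames=[3,6,5] (faults so far: 8)
  step 10: ref 4 -> FAULT, evict 6, frames=[3,4,5] (faults so far: 9)
  step 11: ref 1 -> FAULT, evict 3, frames=[1,4,5] (faults so far: 10)
  LRU total faults: 10
--- Optimal ---
  step 0: ref 6 -> FAULT, frames=[6,-,-] (faults so far: 1)
  step 1: ref 6 -> HIT, frames=[6,-,-] (faults so far: 1)
  step 2: ref 1 -> FAULT, frames=[6,1,-] (faults so far: 2)
  step 3: ref 3 -> FAULT, frames=[6,1,3] (faults so far: 3)
  step 4: ref 7 -> FAULT, evict 1, frames=[6,7,3] (faults so far: 4)
  step 5: ref 6 -> HIT, frames=[6,7,3] (faults so far: 4)
  step 6: ref 2 -> FAULT, evict 7, frames=[6,2,3] (faults so far: 5)
  step 7: ref 6 -> HIT, frames=[6,2,3] (faults so far: 5)
  step 8: ref 3 -> HIT, frames=[6,2,3] (faults so far: 5)
  step 9: ref 5 -> FAULT, evict 2, frames=[6,5,3] (faults so far: 6)
  step 10: ref 4 -> FAULT, evict 3, frames=[6,5,4] (faults so far: 7)
  step 11: ref 1 -> FAULT, evict 4, frames=[6,5,1] (faults so far: 8)
  Optimal total faults: 8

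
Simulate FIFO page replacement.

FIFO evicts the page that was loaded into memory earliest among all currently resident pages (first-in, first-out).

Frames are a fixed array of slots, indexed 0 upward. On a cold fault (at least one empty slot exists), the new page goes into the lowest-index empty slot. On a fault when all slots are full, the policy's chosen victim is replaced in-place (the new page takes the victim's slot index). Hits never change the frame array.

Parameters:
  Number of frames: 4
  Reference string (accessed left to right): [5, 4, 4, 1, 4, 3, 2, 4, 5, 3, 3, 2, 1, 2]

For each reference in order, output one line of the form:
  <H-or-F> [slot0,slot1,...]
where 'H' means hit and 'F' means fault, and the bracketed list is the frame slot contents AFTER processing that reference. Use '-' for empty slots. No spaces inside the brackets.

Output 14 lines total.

F [5,-,-,-]
F [5,4,-,-]
H [5,4,-,-]
F [5,4,1,-]
H [5,4,1,-]
F [5,4,1,3]
F [2,4,1,3]
H [2,4,1,3]
F [2,5,1,3]
H [2,5,1,3]
H [2,5,1,3]
H [2,5,1,3]
H [2,5,1,3]
H [2,5,1,3]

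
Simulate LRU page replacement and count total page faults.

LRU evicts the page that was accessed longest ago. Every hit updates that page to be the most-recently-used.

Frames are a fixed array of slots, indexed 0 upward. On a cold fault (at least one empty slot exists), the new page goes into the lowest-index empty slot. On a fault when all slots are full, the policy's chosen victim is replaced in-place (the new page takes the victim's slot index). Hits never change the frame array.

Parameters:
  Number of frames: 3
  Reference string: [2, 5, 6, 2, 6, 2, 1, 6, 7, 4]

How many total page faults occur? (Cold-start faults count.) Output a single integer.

Answer: 6

Derivation:
Step 0: ref 2 → FAULT, frames=[2,-,-]
Step 1: ref 5 → FAULT, frames=[2,5,-]
Step 2: ref 6 → FAULT, frames=[2,5,6]
Step 3: ref 2 → HIT, frames=[2,5,6]
Step 4: ref 6 → HIT, frames=[2,5,6]
Step 5: ref 2 → HIT, frames=[2,5,6]
Step 6: ref 1 → FAULT (evict 5), frames=[2,1,6]
Step 7: ref 6 → HIT, frames=[2,1,6]
Step 8: ref 7 → FAULT (evict 2), frames=[7,1,6]
Step 9: ref 4 → FAULT (evict 1), frames=[7,4,6]
Total faults: 6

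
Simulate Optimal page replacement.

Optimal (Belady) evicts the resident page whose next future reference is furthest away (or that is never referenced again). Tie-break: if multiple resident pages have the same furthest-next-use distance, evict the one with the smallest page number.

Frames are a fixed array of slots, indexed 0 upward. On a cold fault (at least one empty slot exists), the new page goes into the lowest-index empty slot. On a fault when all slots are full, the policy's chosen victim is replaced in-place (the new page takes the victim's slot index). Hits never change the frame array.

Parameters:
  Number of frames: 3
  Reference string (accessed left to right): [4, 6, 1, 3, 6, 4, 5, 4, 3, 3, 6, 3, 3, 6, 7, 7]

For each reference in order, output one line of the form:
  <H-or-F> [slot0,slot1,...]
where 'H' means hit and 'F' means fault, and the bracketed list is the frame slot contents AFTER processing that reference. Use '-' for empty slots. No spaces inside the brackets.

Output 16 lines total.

F [4,-,-]
F [4,6,-]
F [4,6,1]
F [4,6,3]
H [4,6,3]
H [4,6,3]
F [4,5,3]
H [4,5,3]
H [4,5,3]
H [4,5,3]
F [6,5,3]
H [6,5,3]
H [6,5,3]
H [6,5,3]
F [6,5,7]
H [6,5,7]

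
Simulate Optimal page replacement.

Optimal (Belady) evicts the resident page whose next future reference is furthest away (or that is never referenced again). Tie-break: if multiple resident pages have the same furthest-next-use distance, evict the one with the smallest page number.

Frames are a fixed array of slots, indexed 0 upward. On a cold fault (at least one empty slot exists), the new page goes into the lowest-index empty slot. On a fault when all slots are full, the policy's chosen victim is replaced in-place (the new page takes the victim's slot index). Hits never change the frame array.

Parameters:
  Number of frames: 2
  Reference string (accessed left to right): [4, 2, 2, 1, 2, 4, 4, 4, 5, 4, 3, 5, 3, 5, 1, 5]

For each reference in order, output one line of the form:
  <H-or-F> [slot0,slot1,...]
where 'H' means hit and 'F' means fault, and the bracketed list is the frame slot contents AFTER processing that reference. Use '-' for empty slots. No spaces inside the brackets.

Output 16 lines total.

F [4,-]
F [4,2]
H [4,2]
F [1,2]
H [1,2]
F [1,4]
H [1,4]
H [1,4]
F [5,4]
H [5,4]
F [5,3]
H [5,3]
H [5,3]
H [5,3]
F [5,1]
H [5,1]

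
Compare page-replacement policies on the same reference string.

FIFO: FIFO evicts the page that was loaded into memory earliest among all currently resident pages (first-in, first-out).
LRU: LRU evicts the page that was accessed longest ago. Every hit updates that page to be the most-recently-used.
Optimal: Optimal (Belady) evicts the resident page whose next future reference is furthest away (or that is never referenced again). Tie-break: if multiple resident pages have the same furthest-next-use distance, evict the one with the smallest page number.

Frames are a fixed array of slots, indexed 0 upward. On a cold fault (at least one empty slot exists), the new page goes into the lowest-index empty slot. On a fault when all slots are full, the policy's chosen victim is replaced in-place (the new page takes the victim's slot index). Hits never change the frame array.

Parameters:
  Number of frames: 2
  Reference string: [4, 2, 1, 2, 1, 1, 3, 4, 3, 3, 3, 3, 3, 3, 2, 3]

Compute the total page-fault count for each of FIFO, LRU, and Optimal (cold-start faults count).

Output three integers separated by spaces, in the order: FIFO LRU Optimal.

--- FIFO ---
  step 0: ref 4 -> FAULT, frames=[4,-] (faults so far: 1)
  step 1: ref 2 -> FAULT, frames=[4,2] (faults so far: 2)
  step 2: ref 1 -> FAULT, evict 4, frames=[1,2] (faults so far: 3)
  step 3: ref 2 -> HIT, frames=[1,2] (faults so far: 3)
  step 4: ref 1 -> HIT, frames=[1,2] (faults so far: 3)
  step 5: ref 1 -> HIT, frames=[1,2] (faults so far: 3)
  step 6: ref 3 -> FAULT, evict 2, frames=[1,3] (faults so far: 4)
  step 7: ref 4 -> FAULT, evict 1, frames=[4,3] (faults so far: 5)
  step 8: ref 3 -> HIT, frames=[4,3] (faults so far: 5)
  step 9: ref 3 -> HIT, frames=[4,3] (faults so far: 5)
  step 10: ref 3 -> HIT, frames=[4,3] (faults so far: 5)
  step 11: ref 3 -> HIT, frames=[4,3] (faults so far: 5)
  step 12: ref 3 -> HIT, frames=[4,3] (faults so far: 5)
  step 13: ref 3 -> HIT, frames=[4,3] (faults so far: 5)
  step 14: ref 2 -> FAULT, evict 3, frames=[4,2] (faults so far: 6)
  step 15: ref 3 -> FAULT, evict 4, frames=[3,2] (faults so far: 7)
  FIFO total faults: 7
--- LRU ---
  step 0: ref 4 -> FAULT, frames=[4,-] (faults so far: 1)
  step 1: ref 2 -> FAULT, frames=[4,2] (faults so far: 2)
  step 2: ref 1 -> FAULT, evict 4, frames=[1,2] (faults so far: 3)
  step 3: ref 2 -> HIT, frames=[1,2] (faults so far: 3)
  step 4: ref 1 -> HIT, frames=[1,2] (faults so far: 3)
  step 5: ref 1 -> HIT, frames=[1,2] (faults so far: 3)
  step 6: ref 3 -> FAULT, evict 2, frames=[1,3] (faults so far: 4)
  step 7: ref 4 -> FAULT, evict 1, frames=[4,3] (faults so far: 5)
  step 8: ref 3 -> HIT, frames=[4,3] (faults so far: 5)
  step 9: ref 3 -> HIT, frames=[4,3] (faults so far: 5)
  step 10: ref 3 -> HIT, frames=[4,3] (faults so far: 5)
  step 11: ref 3 -> HIT, frames=[4,3] (faults so far: 5)
  step 12: ref 3 -> HIT, frames=[4,3] (faults so far: 5)
  step 13: ref 3 -> HIT, frames=[4,3] (faults so far: 5)
  step 14: ref 2 -> FAULT, evict 4, frames=[2,3] (faults so far: 6)
  step 15: ref 3 -> HIT, frames=[2,3] (faults so far: 6)
  LRU total faults: 6
--- Optimal ---
  step 0: ref 4 -> FAULT, frames=[4,-] (faults so far: 1)
  step 1: ref 2 -> FAULT, frames=[4,2] (faults so far: 2)
  step 2: ref 1 -> FAULT, evict 4, frames=[1,2] (faults so far: 3)
  step 3: ref 2 -> HIT, frames=[1,2] (faults so far: 3)
  step 4: ref 1 -> HIT, frames=[1,2] (faults so far: 3)
  step 5: ref 1 -> HIT, frames=[1,2] (faults so far: 3)
  step 6: ref 3 -> FAULT, evict 1, frames=[3,2] (faults so far: 4)
  step 7: ref 4 -> FAULT, evict 2, frames=[3,4] (faults so far: 5)
  step 8: ref 3 -> HIT, frames=[3,4] (faults so far: 5)
  step 9: ref 3 -> HIT, frames=[3,4] (faults so far: 5)
  step 10: ref 3 -> HIT, frames=[3,4] (faults so far: 5)
  step 11: ref 3 -> HIT, frames=[3,4] (faults so far: 5)
  step 12: ref 3 -> HIT, frames=[3,4] (faults so far: 5)
  step 13: ref 3 -> HIT, frames=[3,4] (faults so far: 5)
  step 14: ref 2 -> FAULT, evict 4, frames=[3,2] (faults so far: 6)
  step 15: ref 3 -> HIT, frames=[3,2] (faults so far: 6)
  Optimal total faults: 6

Answer: 7 6 6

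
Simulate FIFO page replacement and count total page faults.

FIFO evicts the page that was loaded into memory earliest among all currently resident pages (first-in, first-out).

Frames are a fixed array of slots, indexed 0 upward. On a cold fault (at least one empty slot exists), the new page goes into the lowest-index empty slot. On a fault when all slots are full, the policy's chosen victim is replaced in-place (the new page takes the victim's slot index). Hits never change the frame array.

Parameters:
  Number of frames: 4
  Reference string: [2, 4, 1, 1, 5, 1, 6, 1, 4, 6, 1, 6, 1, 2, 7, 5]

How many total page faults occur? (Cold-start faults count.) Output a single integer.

Step 0: ref 2 → FAULT, frames=[2,-,-,-]
Step 1: ref 4 → FAULT, frames=[2,4,-,-]
Step 2: ref 1 → FAULT, frames=[2,4,1,-]
Step 3: ref 1 → HIT, frames=[2,4,1,-]
Step 4: ref 5 → FAULT, frames=[2,4,1,5]
Step 5: ref 1 → HIT, frames=[2,4,1,5]
Step 6: ref 6 → FAULT (evict 2), frames=[6,4,1,5]
Step 7: ref 1 → HIT, frames=[6,4,1,5]
Step 8: ref 4 → HIT, frames=[6,4,1,5]
Step 9: ref 6 → HIT, frames=[6,4,1,5]
Step 10: ref 1 → HIT, frames=[6,4,1,5]
Step 11: ref 6 → HIT, frames=[6,4,1,5]
Step 12: ref 1 → HIT, frames=[6,4,1,5]
Step 13: ref 2 → FAULT (evict 4), frames=[6,2,1,5]
Step 14: ref 7 → FAULT (evict 1), frames=[6,2,7,5]
Step 15: ref 5 → HIT, frames=[6,2,7,5]
Total faults: 7

Answer: 7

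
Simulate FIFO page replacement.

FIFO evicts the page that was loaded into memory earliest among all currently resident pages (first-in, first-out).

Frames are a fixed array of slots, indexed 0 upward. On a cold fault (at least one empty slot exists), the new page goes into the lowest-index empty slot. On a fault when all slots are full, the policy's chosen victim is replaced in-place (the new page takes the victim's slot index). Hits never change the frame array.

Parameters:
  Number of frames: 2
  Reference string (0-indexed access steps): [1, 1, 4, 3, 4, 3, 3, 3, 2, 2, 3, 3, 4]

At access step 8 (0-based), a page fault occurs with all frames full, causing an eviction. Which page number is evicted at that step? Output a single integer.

Answer: 4

Derivation:
Step 0: ref 1 -> FAULT, frames=[1,-]
Step 1: ref 1 -> HIT, frames=[1,-]
Step 2: ref 4 -> FAULT, frames=[1,4]
Step 3: ref 3 -> FAULT, evict 1, frames=[3,4]
Step 4: ref 4 -> HIT, frames=[3,4]
Step 5: ref 3 -> HIT, frames=[3,4]
Step 6: ref 3 -> HIT, frames=[3,4]
Step 7: ref 3 -> HIT, frames=[3,4]
Step 8: ref 2 -> FAULT, evict 4, frames=[3,2]
At step 8: evicted page 4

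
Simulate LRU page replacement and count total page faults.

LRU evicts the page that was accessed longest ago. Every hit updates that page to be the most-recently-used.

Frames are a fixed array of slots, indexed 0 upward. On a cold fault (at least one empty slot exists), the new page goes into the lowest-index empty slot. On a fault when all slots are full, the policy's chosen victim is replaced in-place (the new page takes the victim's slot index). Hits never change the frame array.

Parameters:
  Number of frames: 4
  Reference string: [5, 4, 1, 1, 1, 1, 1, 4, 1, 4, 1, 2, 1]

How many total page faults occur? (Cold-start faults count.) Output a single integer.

Step 0: ref 5 → FAULT, frames=[5,-,-,-]
Step 1: ref 4 → FAULT, frames=[5,4,-,-]
Step 2: ref 1 → FAULT, frames=[5,4,1,-]
Step 3: ref 1 → HIT, frames=[5,4,1,-]
Step 4: ref 1 → HIT, frames=[5,4,1,-]
Step 5: ref 1 → HIT, frames=[5,4,1,-]
Step 6: ref 1 → HIT, frames=[5,4,1,-]
Step 7: ref 4 → HIT, frames=[5,4,1,-]
Step 8: ref 1 → HIT, frames=[5,4,1,-]
Step 9: ref 4 → HIT, frames=[5,4,1,-]
Step 10: ref 1 → HIT, frames=[5,4,1,-]
Step 11: ref 2 → FAULT, frames=[5,4,1,2]
Step 12: ref 1 → HIT, frames=[5,4,1,2]
Total faults: 4

Answer: 4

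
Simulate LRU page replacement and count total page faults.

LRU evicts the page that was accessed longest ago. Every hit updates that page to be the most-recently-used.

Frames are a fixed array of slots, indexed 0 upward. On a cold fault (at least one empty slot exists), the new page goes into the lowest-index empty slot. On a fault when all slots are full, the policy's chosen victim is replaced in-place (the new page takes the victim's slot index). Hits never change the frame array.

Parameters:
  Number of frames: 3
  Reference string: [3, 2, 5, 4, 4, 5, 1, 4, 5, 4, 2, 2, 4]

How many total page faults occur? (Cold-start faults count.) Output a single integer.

Answer: 6

Derivation:
Step 0: ref 3 → FAULT, frames=[3,-,-]
Step 1: ref 2 → FAULT, frames=[3,2,-]
Step 2: ref 5 → FAULT, frames=[3,2,5]
Step 3: ref 4 → FAULT (evict 3), frames=[4,2,5]
Step 4: ref 4 → HIT, frames=[4,2,5]
Step 5: ref 5 → HIT, frames=[4,2,5]
Step 6: ref 1 → FAULT (evict 2), frames=[4,1,5]
Step 7: ref 4 → HIT, frames=[4,1,5]
Step 8: ref 5 → HIT, frames=[4,1,5]
Step 9: ref 4 → HIT, frames=[4,1,5]
Step 10: ref 2 → FAULT (evict 1), frames=[4,2,5]
Step 11: ref 2 → HIT, frames=[4,2,5]
Step 12: ref 4 → HIT, frames=[4,2,5]
Total faults: 6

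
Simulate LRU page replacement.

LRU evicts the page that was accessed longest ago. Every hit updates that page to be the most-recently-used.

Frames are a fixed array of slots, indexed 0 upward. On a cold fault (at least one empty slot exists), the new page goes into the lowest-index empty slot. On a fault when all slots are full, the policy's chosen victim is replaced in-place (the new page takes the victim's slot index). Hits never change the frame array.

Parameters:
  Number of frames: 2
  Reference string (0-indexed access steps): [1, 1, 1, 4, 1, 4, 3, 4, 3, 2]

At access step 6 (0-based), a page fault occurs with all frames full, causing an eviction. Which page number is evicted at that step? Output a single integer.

Answer: 1

Derivation:
Step 0: ref 1 -> FAULT, frames=[1,-]
Step 1: ref 1 -> HIT, frames=[1,-]
Step 2: ref 1 -> HIT, frames=[1,-]
Step 3: ref 4 -> FAULT, frames=[1,4]
Step 4: ref 1 -> HIT, frames=[1,4]
Step 5: ref 4 -> HIT, frames=[1,4]
Step 6: ref 3 -> FAULT, evict 1, frames=[3,4]
At step 6: evicted page 1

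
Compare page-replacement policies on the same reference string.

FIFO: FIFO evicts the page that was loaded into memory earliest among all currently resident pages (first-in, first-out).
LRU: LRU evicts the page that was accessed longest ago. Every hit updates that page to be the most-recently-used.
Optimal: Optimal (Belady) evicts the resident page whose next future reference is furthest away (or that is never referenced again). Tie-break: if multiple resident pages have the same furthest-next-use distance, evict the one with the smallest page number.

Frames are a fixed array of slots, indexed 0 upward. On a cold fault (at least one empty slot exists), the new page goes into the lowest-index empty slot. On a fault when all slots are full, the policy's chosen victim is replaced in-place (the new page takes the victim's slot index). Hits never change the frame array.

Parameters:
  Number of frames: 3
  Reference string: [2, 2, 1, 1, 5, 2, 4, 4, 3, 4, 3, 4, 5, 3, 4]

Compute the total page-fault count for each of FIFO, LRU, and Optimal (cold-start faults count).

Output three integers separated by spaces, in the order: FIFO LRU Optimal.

Answer: 5 6 5

Derivation:
--- FIFO ---
  step 0: ref 2 -> FAULT, frames=[2,-,-] (faults so far: 1)
  step 1: ref 2 -> HIT, frames=[2,-,-] (faults so far: 1)
  step 2: ref 1 -> FAULT, frames=[2,1,-] (faults so far: 2)
  step 3: ref 1 -> HIT, frames=[2,1,-] (faults so far: 2)
  step 4: ref 5 -> FAULT, frames=[2,1,5] (faults so far: 3)
  step 5: ref 2 -> HIT, frames=[2,1,5] (faults so far: 3)
  step 6: ref 4 -> FAULT, evict 2, frames=[4,1,5] (faults so far: 4)
  step 7: ref 4 -> HIT, frames=[4,1,5] (faults so far: 4)
  step 8: ref 3 -> FAULT, evict 1, frames=[4,3,5] (faults so far: 5)
  step 9: ref 4 -> HIT, frames=[4,3,5] (faults so far: 5)
  step 10: ref 3 -> HIT, frames=[4,3,5] (faults so far: 5)
  step 11: ref 4 -> HIT, frames=[4,3,5] (faults so far: 5)
  step 12: ref 5 -> HIT, frames=[4,3,5] (faults so far: 5)
  step 13: ref 3 -> HIT, frames=[4,3,5] (faults so far: 5)
  step 14: ref 4 -> HIT, frames=[4,3,5] (faults so far: 5)
  FIFO total faults: 5
--- LRU ---
  step 0: ref 2 -> FAULT, frames=[2,-,-] (faults so far: 1)
  step 1: ref 2 -> HIT, frames=[2,-,-] (faults so far: 1)
  step 2: ref 1 -> FAULT, frames=[2,1,-] (faults so far: 2)
  step 3: ref 1 -> HIT, frames=[2,1,-] (faults so far: 2)
  step 4: ref 5 -> FAULT, frames=[2,1,5] (faults so far: 3)
  step 5: ref 2 -> HIT, frames=[2,1,5] (faults so far: 3)
  step 6: ref 4 -> FAULT, evict 1, frames=[2,4,5] (faults so far: 4)
  step 7: ref 4 -> HIT, frames=[2,4,5] (faults so far: 4)
  step 8: ref 3 -> FAULT, evict 5, frames=[2,4,3] (faults so far: 5)
  step 9: ref 4 -> HIT, frames=[2,4,3] (faults so far: 5)
  step 10: ref 3 -> HIT, frames=[2,4,3] (faults so far: 5)
  step 11: ref 4 -> HIT, frames=[2,4,3] (faults so far: 5)
  step 12: ref 5 -> FAULT, evict 2, frames=[5,4,3] (faults so far: 6)
  step 13: ref 3 -> HIT, frames=[5,4,3] (faults so far: 6)
  step 14: ref 4 -> HIT, frames=[5,4,3] (faults so far: 6)
  LRU total faults: 6
--- Optimal ---
  step 0: ref 2 -> FAULT, frames=[2,-,-] (faults so far: 1)
  step 1: ref 2 -> HIT, frames=[2,-,-] (faults so far: 1)
  step 2: ref 1 -> FAULT, frames=[2,1,-] (faults so far: 2)
  step 3: ref 1 -> HIT, frames=[2,1,-] (faults so far: 2)
  step 4: ref 5 -> FAULT, frames=[2,1,5] (faults so far: 3)
  step 5: ref 2 -> HIT, frames=[2,1,5] (faults so far: 3)
  step 6: ref 4 -> FAULT, evict 1, frames=[2,4,5] (faults so far: 4)
  step 7: ref 4 -> HIT, frames=[2,4,5] (faults so far: 4)
  step 8: ref 3 -> FAULT, evict 2, frames=[3,4,5] (faults so far: 5)
  step 9: ref 4 -> HIT, frames=[3,4,5] (faults so far: 5)
  step 10: ref 3 -> HIT, frames=[3,4,5] (faults so far: 5)
  step 11: ref 4 -> HIT, frames=[3,4,5] (faults so far: 5)
  step 12: ref 5 -> HIT, frames=[3,4,5] (faults so far: 5)
  step 13: ref 3 -> HIT, frames=[3,4,5] (faults so far: 5)
  step 14: ref 4 -> HIT, frames=[3,4,5] (faults so far: 5)
  Optimal total faults: 5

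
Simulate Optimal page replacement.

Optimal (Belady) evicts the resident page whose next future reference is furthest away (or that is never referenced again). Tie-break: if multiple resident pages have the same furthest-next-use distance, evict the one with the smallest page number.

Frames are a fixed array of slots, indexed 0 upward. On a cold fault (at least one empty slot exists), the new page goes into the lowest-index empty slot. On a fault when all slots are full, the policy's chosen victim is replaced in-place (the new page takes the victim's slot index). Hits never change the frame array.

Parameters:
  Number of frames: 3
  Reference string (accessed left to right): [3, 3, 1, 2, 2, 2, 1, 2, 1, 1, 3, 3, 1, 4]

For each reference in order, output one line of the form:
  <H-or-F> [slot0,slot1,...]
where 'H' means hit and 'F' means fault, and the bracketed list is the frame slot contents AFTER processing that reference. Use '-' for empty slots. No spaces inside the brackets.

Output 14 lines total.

F [3,-,-]
H [3,-,-]
F [3,1,-]
F [3,1,2]
H [3,1,2]
H [3,1,2]
H [3,1,2]
H [3,1,2]
H [3,1,2]
H [3,1,2]
H [3,1,2]
H [3,1,2]
H [3,1,2]
F [3,4,2]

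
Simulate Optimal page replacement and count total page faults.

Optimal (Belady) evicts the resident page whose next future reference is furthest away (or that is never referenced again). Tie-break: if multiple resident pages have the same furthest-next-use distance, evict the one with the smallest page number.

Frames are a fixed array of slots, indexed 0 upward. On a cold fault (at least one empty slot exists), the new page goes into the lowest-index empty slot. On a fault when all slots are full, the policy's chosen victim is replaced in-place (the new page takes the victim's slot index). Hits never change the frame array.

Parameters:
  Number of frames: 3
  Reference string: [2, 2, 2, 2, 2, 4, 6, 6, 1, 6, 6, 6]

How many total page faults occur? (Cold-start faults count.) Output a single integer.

Step 0: ref 2 → FAULT, frames=[2,-,-]
Step 1: ref 2 → HIT, frames=[2,-,-]
Step 2: ref 2 → HIT, frames=[2,-,-]
Step 3: ref 2 → HIT, frames=[2,-,-]
Step 4: ref 2 → HIT, frames=[2,-,-]
Step 5: ref 4 → FAULT, frames=[2,4,-]
Step 6: ref 6 → FAULT, frames=[2,4,6]
Step 7: ref 6 → HIT, frames=[2,4,6]
Step 8: ref 1 → FAULT (evict 2), frames=[1,4,6]
Step 9: ref 6 → HIT, frames=[1,4,6]
Step 10: ref 6 → HIT, frames=[1,4,6]
Step 11: ref 6 → HIT, frames=[1,4,6]
Total faults: 4

Answer: 4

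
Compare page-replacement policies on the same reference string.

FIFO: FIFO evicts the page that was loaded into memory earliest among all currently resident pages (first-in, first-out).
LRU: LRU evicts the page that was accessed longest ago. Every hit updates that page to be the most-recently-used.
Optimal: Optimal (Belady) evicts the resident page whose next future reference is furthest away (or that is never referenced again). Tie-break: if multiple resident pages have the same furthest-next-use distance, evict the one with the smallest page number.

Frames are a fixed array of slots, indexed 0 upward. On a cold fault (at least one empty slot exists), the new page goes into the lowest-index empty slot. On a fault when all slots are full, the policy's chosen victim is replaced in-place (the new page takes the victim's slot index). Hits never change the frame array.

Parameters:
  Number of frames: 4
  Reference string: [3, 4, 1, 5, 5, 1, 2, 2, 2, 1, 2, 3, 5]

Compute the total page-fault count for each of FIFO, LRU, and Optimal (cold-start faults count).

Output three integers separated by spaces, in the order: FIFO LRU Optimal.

--- FIFO ---
  step 0: ref 3 -> FAULT, frames=[3,-,-,-] (faults so far: 1)
  step 1: ref 4 -> FAULT, frames=[3,4,-,-] (faults so far: 2)
  step 2: ref 1 -> FAULT, frames=[3,4,1,-] (faults so far: 3)
  step 3: ref 5 -> FAULT, frames=[3,4,1,5] (faults so far: 4)
  step 4: ref 5 -> HIT, frames=[3,4,1,5] (faults so far: 4)
  step 5: ref 1 -> HIT, frames=[3,4,1,5] (faults so far: 4)
  step 6: ref 2 -> FAULT, evict 3, frames=[2,4,1,5] (faults so far: 5)
  step 7: ref 2 -> HIT, frames=[2,4,1,5] (faults so far: 5)
  step 8: ref 2 -> HIT, frames=[2,4,1,5] (faults so far: 5)
  step 9: ref 1 -> HIT, frames=[2,4,1,5] (faults so far: 5)
  step 10: ref 2 -> HIT, frames=[2,4,1,5] (faults so far: 5)
  step 11: ref 3 -> FAULT, evict 4, frames=[2,3,1,5] (faults so far: 6)
  step 12: ref 5 -> HIT, frames=[2,3,1,5] (faults so far: 6)
  FIFO total faults: 6
--- LRU ---
  step 0: ref 3 -> FAULT, frames=[3,-,-,-] (faults so far: 1)
  step 1: ref 4 -> FAULT, frames=[3,4,-,-] (faults so far: 2)
  step 2: ref 1 -> FAULT, frames=[3,4,1,-] (faults so far: 3)
  step 3: ref 5 -> FAULT, frames=[3,4,1,5] (faults so far: 4)
  step 4: ref 5 -> HIT, frames=[3,4,1,5] (faults so far: 4)
  step 5: ref 1 -> HIT, frames=[3,4,1,5] (faults so far: 4)
  step 6: ref 2 -> FAULT, evict 3, frames=[2,4,1,5] (faults so far: 5)
  step 7: ref 2 -> HIT, frames=[2,4,1,5] (faults so far: 5)
  step 8: ref 2 -> HIT, frames=[2,4,1,5] (faults so far: 5)
  step 9: ref 1 -> HIT, frames=[2,4,1,5] (faults so far: 5)
  step 10: ref 2 -> HIT, frames=[2,4,1,5] (faults so far: 5)
  step 11: ref 3 -> FAULT, evict 4, frames=[2,3,1,5] (faults so far: 6)
  step 12: ref 5 -> HIT, frames=[2,3,1,5] (faults so far: 6)
  LRU total faults: 6
--- Optimal ---
  step 0: ref 3 -> FAULT, frames=[3,-,-,-] (faults so far: 1)
  step 1: ref 4 -> FAULT, frames=[3,4,-,-] (faults so far: 2)
  step 2: ref 1 -> FAULT, frames=[3,4,1,-] (faults so far: 3)
  step 3: ref 5 -> FAULT, frames=[3,4,1,5] (faults so far: 4)
  step 4: ref 5 -> HIT, frames=[3,4,1,5] (faults so far: 4)
  step 5: ref 1 -> HIT, frames=[3,4,1,5] (faults so far: 4)
  step 6: ref 2 -> FAULT, evict 4, frames=[3,2,1,5] (faults so far: 5)
  step 7: ref 2 -> HIT, frames=[3,2,1,5] (faults so far: 5)
  step 8: ref 2 -> HIT, frames=[3,2,1,5] (faults so far: 5)
  step 9: ref 1 -> HIT, frames=[3,2,1,5] (faults so far: 5)
  step 10: ref 2 -> HIT, frames=[3,2,1,5] (faults so far: 5)
  step 11: ref 3 -> HIT, frames=[3,2,1,5] (faults so far: 5)
  step 12: ref 5 -> HIT, frames=[3,2,1,5] (faults so far: 5)
  Optimal total faults: 5

Answer: 6 6 5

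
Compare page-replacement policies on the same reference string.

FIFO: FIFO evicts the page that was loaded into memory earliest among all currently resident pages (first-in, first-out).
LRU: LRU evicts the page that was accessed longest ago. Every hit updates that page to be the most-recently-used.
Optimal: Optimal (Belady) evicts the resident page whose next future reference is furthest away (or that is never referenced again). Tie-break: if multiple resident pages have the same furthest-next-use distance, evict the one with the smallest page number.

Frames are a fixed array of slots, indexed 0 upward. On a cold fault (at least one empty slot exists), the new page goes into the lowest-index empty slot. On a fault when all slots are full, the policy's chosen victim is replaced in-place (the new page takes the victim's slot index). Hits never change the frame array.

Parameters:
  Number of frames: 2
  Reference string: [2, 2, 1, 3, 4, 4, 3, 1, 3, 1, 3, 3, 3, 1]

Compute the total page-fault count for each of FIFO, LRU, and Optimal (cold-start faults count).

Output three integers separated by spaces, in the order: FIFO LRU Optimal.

Answer: 6 5 5

Derivation:
--- FIFO ---
  step 0: ref 2 -> FAULT, frames=[2,-] (faults so far: 1)
  step 1: ref 2 -> HIT, frames=[2,-] (faults so far: 1)
  step 2: ref 1 -> FAULT, frames=[2,1] (faults so far: 2)
  step 3: ref 3 -> FAULT, evict 2, frames=[3,1] (faults so far: 3)
  step 4: ref 4 -> FAULT, evict 1, frames=[3,4] (faults so far: 4)
  step 5: ref 4 -> HIT, frames=[3,4] (faults so far: 4)
  step 6: ref 3 -> HIT, frames=[3,4] (faults so far: 4)
  step 7: ref 1 -> FAULT, evict 3, frames=[1,4] (faults so far: 5)
  step 8: ref 3 -> FAULT, evict 4, frames=[1,3] (faults so far: 6)
  step 9: ref 1 -> HIT, frames=[1,3] (faults so far: 6)
  step 10: ref 3 -> HIT, frames=[1,3] (faults so far: 6)
  step 11: ref 3 -> HIT, frames=[1,3] (faults so far: 6)
  step 12: ref 3 -> HIT, frames=[1,3] (faults so far: 6)
  step 13: ref 1 -> HIT, frames=[1,3] (faults so far: 6)
  FIFO total faults: 6
--- LRU ---
  step 0: ref 2 -> FAULT, frames=[2,-] (faults so far: 1)
  step 1: ref 2 -> HIT, frames=[2,-] (faults so far: 1)
  step 2: ref 1 -> FAULT, frames=[2,1] (faults so far: 2)
  step 3: ref 3 -> FAULT, evict 2, frames=[3,1] (faults so far: 3)
  step 4: ref 4 -> FAULT, evict 1, frames=[3,4] (faults so far: 4)
  step 5: ref 4 -> HIT, frames=[3,4] (faults so far: 4)
  step 6: ref 3 -> HIT, frames=[3,4] (faults so far: 4)
  step 7: ref 1 -> FAULT, evict 4, frames=[3,1] (faults so far: 5)
  step 8: ref 3 -> HIT, frames=[3,1] (faults so far: 5)
  step 9: ref 1 -> HIT, frames=[3,1] (faults so far: 5)
  step 10: ref 3 -> HIT, frames=[3,1] (faults so far: 5)
  step 11: ref 3 -> HIT, frames=[3,1] (faults so far: 5)
  step 12: ref 3 -> HIT, frames=[3,1] (faults so far: 5)
  step 13: ref 1 -> HIT, frames=[3,1] (faults so far: 5)
  LRU total faults: 5
--- Optimal ---
  step 0: ref 2 -> FAULT, frames=[2,-] (faults so far: 1)
  step 1: ref 2 -> HIT, frames=[2,-] (faults so far: 1)
  step 2: ref 1 -> FAULT, frames=[2,1] (faults so far: 2)
  step 3: ref 3 -> FAULT, evict 2, frames=[3,1] (faults so far: 3)
  step 4: ref 4 -> FAULT, evict 1, frames=[3,4] (faults so far: 4)
  step 5: ref 4 -> HIT, frames=[3,4] (faults so far: 4)
  step 6: ref 3 -> HIT, frames=[3,4] (faults so far: 4)
  step 7: ref 1 -> FAULT, evict 4, frames=[3,1] (faults so far: 5)
  step 8: ref 3 -> HIT, frames=[3,1] (faults so far: 5)
  step 9: ref 1 -> HIT, frames=[3,1] (faults so far: 5)
  step 10: ref 3 -> HIT, frames=[3,1] (faults so far: 5)
  step 11: ref 3 -> HIT, frames=[3,1] (faults so far: 5)
  step 12: ref 3 -> HIT, frames=[3,1] (faults so far: 5)
  step 13: ref 1 -> HIT, frames=[3,1] (faults so far: 5)
  Optimal total faults: 5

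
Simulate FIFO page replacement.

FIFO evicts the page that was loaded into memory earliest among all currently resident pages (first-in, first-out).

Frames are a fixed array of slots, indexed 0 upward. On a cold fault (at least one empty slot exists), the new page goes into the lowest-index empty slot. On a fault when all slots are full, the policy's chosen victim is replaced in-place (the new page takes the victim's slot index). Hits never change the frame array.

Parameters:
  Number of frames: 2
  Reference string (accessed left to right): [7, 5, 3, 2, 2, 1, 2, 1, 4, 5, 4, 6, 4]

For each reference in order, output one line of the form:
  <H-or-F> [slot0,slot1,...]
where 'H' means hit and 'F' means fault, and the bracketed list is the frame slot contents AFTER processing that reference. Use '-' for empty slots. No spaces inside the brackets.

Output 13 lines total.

F [7,-]
F [7,5]
F [3,5]
F [3,2]
H [3,2]
F [1,2]
H [1,2]
H [1,2]
F [1,4]
F [5,4]
H [5,4]
F [5,6]
F [4,6]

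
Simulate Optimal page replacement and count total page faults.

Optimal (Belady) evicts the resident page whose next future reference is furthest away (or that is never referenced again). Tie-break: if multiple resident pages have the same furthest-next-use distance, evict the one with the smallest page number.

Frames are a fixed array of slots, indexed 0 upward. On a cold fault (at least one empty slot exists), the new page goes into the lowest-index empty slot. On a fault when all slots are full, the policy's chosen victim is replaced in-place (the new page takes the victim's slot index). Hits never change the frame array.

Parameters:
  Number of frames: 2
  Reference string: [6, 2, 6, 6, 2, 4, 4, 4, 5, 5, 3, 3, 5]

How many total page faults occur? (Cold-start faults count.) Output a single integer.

Answer: 5

Derivation:
Step 0: ref 6 → FAULT, frames=[6,-]
Step 1: ref 2 → FAULT, frames=[6,2]
Step 2: ref 6 → HIT, frames=[6,2]
Step 3: ref 6 → HIT, frames=[6,2]
Step 4: ref 2 → HIT, frames=[6,2]
Step 5: ref 4 → FAULT (evict 2), frames=[6,4]
Step 6: ref 4 → HIT, frames=[6,4]
Step 7: ref 4 → HIT, frames=[6,4]
Step 8: ref 5 → FAULT (evict 4), frames=[6,5]
Step 9: ref 5 → HIT, frames=[6,5]
Step 10: ref 3 → FAULT (evict 6), frames=[3,5]
Step 11: ref 3 → HIT, frames=[3,5]
Step 12: ref 5 → HIT, frames=[3,5]
Total faults: 5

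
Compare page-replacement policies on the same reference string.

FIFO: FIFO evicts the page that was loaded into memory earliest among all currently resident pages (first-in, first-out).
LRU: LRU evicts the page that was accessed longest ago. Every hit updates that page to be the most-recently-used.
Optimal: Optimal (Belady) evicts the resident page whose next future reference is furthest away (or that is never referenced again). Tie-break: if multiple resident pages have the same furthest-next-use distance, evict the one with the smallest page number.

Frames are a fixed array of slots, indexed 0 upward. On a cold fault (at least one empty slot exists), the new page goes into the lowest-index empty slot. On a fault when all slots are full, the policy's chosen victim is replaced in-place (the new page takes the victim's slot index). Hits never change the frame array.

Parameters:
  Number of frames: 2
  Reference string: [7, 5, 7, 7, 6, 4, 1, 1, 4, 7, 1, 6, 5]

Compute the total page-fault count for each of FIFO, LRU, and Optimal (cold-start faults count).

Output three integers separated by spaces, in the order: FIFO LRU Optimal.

Answer: 8 9 8

Derivation:
--- FIFO ---
  step 0: ref 7 -> FAULT, frames=[7,-] (faults so far: 1)
  step 1: ref 5 -> FAULT, frames=[7,5] (faults so far: 2)
  step 2: ref 7 -> HIT, frames=[7,5] (faults so far: 2)
  step 3: ref 7 -> HIT, frames=[7,5] (faults so far: 2)
  step 4: ref 6 -> FAULT, evict 7, frames=[6,5] (faults so far: 3)
  step 5: ref 4 -> FAULT, evict 5, frames=[6,4] (faults so far: 4)
  step 6: ref 1 -> FAULT, evict 6, frames=[1,4] (faults so far: 5)
  step 7: ref 1 -> HIT, frames=[1,4] (faults so far: 5)
  step 8: ref 4 -> HIT, frames=[1,4] (faults so far: 5)
  step 9: ref 7 -> FAULT, evict 4, frames=[1,7] (faults so far: 6)
  step 10: ref 1 -> HIT, frames=[1,7] (faults so far: 6)
  step 11: ref 6 -> FAULT, evict 1, frames=[6,7] (faults so far: 7)
  step 12: ref 5 -> FAULT, evict 7, frames=[6,5] (faults so far: 8)
  FIFO total faults: 8
--- LRU ---
  step 0: ref 7 -> FAULT, frames=[7,-] (faults so far: 1)
  step 1: ref 5 -> FAULT, frames=[7,5] (faults so far: 2)
  step 2: ref 7 -> HIT, frames=[7,5] (faults so far: 2)
  step 3: ref 7 -> HIT, frames=[7,5] (faults so far: 2)
  step 4: ref 6 -> FAULT, evict 5, frames=[7,6] (faults so far: 3)
  step 5: ref 4 -> FAULT, evict 7, frames=[4,6] (faults so far: 4)
  step 6: ref 1 -> FAULT, evict 6, frames=[4,1] (faults so far: 5)
  step 7: ref 1 -> HIT, frames=[4,1] (faults so far: 5)
  step 8: ref 4 -> HIT, frames=[4,1] (faults so far: 5)
  step 9: ref 7 -> FAULT, evict 1, frames=[4,7] (faults so far: 6)
  step 10: ref 1 -> FAULT, evict 4, frames=[1,7] (faults so far: 7)
  step 11: ref 6 -> FAULT, evict 7, frames=[1,6] (faults so far: 8)
  step 12: ref 5 -> FAULT, evict 1, frames=[5,6] (faults so far: 9)
  LRU total faults: 9
--- Optimal ---
  step 0: ref 7 -> FAULT, frames=[7,-] (faults so far: 1)
  step 1: ref 5 -> FAULT, frames=[7,5] (faults so far: 2)
  step 2: ref 7 -> HIT, frames=[7,5] (faults so far: 2)
  step 3: ref 7 -> HIT, frames=[7,5] (faults so far: 2)
  step 4: ref 6 -> FAULT, evict 5, frames=[7,6] (faults so far: 3)
  step 5: ref 4 -> FAULT, evict 6, frames=[7,4] (faults so far: 4)
  step 6: ref 1 -> FAULT, evict 7, frames=[1,4] (faults so far: 5)
  step 7: ref 1 -> HIT, frames=[1,4] (faults so far: 5)
  step 8: ref 4 -> HIT, frames=[1,4] (faults so far: 5)
  step 9: ref 7 -> FAULT, evict 4, frames=[1,7] (faults so far: 6)
  step 10: ref 1 -> HIT, frames=[1,7] (faults so far: 6)
  step 11: ref 6 -> FAULT, evict 1, frames=[6,7] (faults so far: 7)
  step 12: ref 5 -> FAULT, evict 6, frames=[5,7] (faults so far: 8)
  Optimal total faults: 8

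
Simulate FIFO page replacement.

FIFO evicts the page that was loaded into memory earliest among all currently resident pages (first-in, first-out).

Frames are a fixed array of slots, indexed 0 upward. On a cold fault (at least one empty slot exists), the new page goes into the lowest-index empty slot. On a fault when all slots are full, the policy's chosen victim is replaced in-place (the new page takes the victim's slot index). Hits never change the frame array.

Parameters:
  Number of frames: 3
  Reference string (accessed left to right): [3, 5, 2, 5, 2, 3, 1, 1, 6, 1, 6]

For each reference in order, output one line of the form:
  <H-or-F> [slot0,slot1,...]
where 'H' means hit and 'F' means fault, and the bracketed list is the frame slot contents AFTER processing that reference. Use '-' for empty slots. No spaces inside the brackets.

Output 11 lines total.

F [3,-,-]
F [3,5,-]
F [3,5,2]
H [3,5,2]
H [3,5,2]
H [3,5,2]
F [1,5,2]
H [1,5,2]
F [1,6,2]
H [1,6,2]
H [1,6,2]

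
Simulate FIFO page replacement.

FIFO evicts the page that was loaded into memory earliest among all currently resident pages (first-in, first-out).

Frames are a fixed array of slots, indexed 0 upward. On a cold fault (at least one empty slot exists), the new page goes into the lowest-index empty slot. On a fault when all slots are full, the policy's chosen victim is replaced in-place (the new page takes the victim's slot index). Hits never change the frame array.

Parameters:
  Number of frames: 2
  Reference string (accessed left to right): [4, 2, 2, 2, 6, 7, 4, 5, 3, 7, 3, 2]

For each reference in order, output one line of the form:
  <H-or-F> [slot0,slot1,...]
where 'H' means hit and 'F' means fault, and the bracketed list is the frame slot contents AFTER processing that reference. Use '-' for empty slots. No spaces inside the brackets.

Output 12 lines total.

F [4,-]
F [4,2]
H [4,2]
H [4,2]
F [6,2]
F [6,7]
F [4,7]
F [4,5]
F [3,5]
F [3,7]
H [3,7]
F [2,7]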